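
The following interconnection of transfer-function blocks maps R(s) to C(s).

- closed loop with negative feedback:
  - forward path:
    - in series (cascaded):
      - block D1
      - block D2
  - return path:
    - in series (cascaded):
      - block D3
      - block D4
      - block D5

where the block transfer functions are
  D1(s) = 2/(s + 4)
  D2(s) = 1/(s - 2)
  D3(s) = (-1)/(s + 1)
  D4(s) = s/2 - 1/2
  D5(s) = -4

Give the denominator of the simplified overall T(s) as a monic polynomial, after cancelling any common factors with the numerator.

1. series reduction of D1, D2 gives 2/(s^2 + 2*s - 8)
2. multiply D3, D4, D5 (series) gives (2*s - 2)/(s + 1)
3. reduce the feedback loop with forward (D1*D2) and return (D3*D4*D5) gives (2*s + 2)/(s^3 + 3*s^2 - 2*s - 12)
No further cancellation is possible in the step-3 result, so that is T(s). Its denominator is already monic.

Therefore the answer is s^3 + 3*s^2 - 2*s - 12.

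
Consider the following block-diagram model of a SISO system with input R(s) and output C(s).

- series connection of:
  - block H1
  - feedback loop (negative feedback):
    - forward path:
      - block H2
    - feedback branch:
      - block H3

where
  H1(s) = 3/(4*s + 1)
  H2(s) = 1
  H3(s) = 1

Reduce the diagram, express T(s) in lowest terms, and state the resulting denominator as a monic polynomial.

[1] collapse the loop (H2 forward, H3 return) gives 1/2
[2] combine H1, [H2/(1+H2*H3)] in series gives 3/(8*s + 2)
T(s) is the step-2 result (common factors already cancelled). Leading coefficient of the denominator: 8. Divide through by 8 for the monic polynomial.

Hence the answer: s + 1/4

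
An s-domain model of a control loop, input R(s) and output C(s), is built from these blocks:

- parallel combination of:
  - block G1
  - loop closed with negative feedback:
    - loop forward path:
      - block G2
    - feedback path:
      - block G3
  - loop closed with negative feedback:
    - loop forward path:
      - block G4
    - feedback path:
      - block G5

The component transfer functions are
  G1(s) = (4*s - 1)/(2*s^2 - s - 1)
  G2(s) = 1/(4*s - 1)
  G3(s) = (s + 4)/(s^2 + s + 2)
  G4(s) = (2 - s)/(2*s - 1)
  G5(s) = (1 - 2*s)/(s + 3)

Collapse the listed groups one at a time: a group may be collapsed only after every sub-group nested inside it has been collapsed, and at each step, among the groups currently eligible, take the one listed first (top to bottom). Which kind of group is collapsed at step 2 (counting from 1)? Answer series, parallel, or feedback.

Step 1 - close the feedback loop around G2, G3
Step 2 - collapse the loop (G4 forward, G5 return)
Step 3 - parallel reduction of G1, [G2/(1+G2*G3)], [G4/(1+G4*G5)]
The group at step 2 is a feedback group.

Answer: feedback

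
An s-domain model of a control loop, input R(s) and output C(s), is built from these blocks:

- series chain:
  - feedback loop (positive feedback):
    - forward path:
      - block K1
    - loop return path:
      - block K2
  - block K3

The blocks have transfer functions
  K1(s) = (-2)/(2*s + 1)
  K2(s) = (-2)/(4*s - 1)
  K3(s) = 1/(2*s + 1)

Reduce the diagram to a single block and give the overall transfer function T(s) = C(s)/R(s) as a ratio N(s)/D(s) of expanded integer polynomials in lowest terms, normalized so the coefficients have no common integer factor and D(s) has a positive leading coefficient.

Reducing step by step:

Step 1. reduce the feedback loop with forward K1 and return K2; result (2 - 8*s)/(8*s^2 + 2*s - 5)
Step 2. multiply [K1/(1-K1*K2)], K3 (series) - this is the overall T(s), already in the required normalized form

Answer: (2 - 8*s)/(16*s^3 + 12*s^2 - 8*s - 5)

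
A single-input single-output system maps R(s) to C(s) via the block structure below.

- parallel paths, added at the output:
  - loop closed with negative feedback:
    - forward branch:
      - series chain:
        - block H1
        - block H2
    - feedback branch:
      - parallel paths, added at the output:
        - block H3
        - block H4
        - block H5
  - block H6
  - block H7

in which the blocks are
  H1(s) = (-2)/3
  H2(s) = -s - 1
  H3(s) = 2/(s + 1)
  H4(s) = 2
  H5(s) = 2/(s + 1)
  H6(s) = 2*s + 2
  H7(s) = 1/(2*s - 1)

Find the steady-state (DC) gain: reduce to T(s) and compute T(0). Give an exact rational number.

Reducing step by step:

Step 1 - reduce the series chain H1, H2; result 2*s/3 + 2/3
Step 2 - sum the parallel branches H3, H4, H5; result (2*s + 6)/(s + 1)
Step 3 - close the feedback loop around (H1*H2), (H3+H4+H5); result (2*s + 2)/(4*s + 15)
Step 4 - combine [(H1*H2)/(1+(H1*H2)*(H3+H4+H5))], H6, H7 in parallel; result (16*s^3 + 72*s^2 + 28*s - 17)/(8*s^2 + 26*s - 15)
That last expression is T(s); at s = 0 only the constant terms survive, so T(0) = -17/(-15) = 17/15.

Answer: 17/15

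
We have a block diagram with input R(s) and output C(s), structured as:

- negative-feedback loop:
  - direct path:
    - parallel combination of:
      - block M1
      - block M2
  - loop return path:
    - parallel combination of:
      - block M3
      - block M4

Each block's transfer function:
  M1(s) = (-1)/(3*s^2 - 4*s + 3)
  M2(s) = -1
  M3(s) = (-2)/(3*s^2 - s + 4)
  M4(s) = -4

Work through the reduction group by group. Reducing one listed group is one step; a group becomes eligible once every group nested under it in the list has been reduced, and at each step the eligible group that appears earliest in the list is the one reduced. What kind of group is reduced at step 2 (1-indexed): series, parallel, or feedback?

Step 1 - combine M1, M2 in parallel
Step 2 - parallel reduction of M3, M4
Step 3 - apply the feedback formula to (M1+M2), (M3+M4)
The group at step 2 is a parallel group.

Therefore the answer is parallel.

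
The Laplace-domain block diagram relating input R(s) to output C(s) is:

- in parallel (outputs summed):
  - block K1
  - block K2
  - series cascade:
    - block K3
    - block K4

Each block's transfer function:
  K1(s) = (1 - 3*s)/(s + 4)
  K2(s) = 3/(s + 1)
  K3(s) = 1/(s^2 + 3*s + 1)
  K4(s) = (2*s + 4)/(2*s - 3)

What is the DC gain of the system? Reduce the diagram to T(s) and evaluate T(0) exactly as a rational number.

The answer is 23/12.

Reasoning:
Step 1: cascade K3, K4 gives (2*s + 4)/(2*s^3 + 3*s^2 - 7*s - 3)
Step 2: combine K1, K2, (K3*K4) in parallel gives (-6*s^5 - 7*s^4 + 52*s^3 + 55*s^2 - 66*s - 23)/(2*s^5 + 13*s^4 + 16*s^3 - 26*s^2 - 43*s - 12)
That last expression is T(s); at s = 0 only the constant terms survive, so T(0) = -23/(-12) = 23/12.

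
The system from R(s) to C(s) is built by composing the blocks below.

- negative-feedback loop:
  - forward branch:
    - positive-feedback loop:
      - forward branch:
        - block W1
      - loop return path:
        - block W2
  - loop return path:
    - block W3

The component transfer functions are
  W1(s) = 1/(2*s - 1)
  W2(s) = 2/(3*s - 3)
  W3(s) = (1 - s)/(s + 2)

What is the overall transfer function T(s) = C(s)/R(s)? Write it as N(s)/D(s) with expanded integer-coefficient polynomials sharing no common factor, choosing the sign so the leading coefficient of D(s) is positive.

First reduce the diagram to T(s).

Step 1: feedback reduction of W1, W2; result (3*s - 3)/(6*s^2 - 9*s + 1)
Step 2: apply the feedback formula to [W1/(1-W1*W2)], W3, which is the overall transfer function T(s) = C(s)/R(s) in lowest terms

Answer: (3*s^2 + 3*s - 6)/(6*s^3 - 11*s - 1)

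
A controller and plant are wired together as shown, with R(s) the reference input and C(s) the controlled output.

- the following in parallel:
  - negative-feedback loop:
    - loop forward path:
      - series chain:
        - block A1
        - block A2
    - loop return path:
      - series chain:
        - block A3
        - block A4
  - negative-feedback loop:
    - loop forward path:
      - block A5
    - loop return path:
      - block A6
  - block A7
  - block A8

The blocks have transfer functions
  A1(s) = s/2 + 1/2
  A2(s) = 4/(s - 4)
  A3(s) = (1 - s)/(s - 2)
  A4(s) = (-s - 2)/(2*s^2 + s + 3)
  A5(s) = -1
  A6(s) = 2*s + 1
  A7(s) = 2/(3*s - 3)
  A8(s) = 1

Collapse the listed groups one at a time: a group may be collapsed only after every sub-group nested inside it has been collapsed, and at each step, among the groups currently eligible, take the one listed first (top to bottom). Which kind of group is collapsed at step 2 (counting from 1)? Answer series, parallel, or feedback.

Reducing step by step:

(1) multiply A1, A2 (series)
(2) multiply A3, A4 (series)
(3) close the feedback loop around (A1*A2), (A3*A4)
(4) feedback reduction of A5, A6
(5) add [(A1*A2)/(1+(A1*A2)*(A3*A4))], [A5/(1+A5*A6)], A7, A8 (parallel)
Step 2 collapses a series group.

Answer: series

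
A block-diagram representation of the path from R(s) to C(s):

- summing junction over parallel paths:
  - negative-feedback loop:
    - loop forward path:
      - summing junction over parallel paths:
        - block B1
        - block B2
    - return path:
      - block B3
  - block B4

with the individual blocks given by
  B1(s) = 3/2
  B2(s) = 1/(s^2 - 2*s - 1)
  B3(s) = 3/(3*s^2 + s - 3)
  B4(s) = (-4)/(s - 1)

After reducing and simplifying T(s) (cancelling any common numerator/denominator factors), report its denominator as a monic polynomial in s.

Step 1 - parallel reduction of B1, B2; result (3*s^2 - 6*s - 1)/(2*s^2 - 4*s - 2)
Step 2 - feedback reduction of (B1+B2), B3; result (9*s^4 - 15*s^3 - 18*s^2 + 17*s + 3)/(6*s^4 - 10*s^3 - 7*s^2 - 8*s + 3)
Step 3 - add [(B1+B2)/(1+(B1+B2)*B3)], B4 (parallel); result (9*s^5 - 48*s^4 + 37*s^3 + 63*s^2 + 18*s - 15)/(6*s^5 - 16*s^4 + 3*s^3 - s^2 + 11*s - 3)
That last expression is T(s), already simplified. Scaling its denominator by 1/6 (the reciprocal of the leading coefficient) yields the monic denominator.

Final answer: s^5 - 8*s^4/3 + s^3/2 - s^2/6 + 11*s/6 - 1/2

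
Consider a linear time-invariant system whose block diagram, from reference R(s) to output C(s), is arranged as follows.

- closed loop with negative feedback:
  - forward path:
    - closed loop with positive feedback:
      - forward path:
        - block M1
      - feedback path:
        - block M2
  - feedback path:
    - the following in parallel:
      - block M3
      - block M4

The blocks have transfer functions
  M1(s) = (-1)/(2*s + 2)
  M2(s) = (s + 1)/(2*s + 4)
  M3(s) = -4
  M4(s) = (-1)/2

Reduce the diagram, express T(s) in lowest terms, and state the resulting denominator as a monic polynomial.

First reduce the diagram to T(s).

Step 1 - apply the feedback formula to M1, M2; result (-2*s - 4)/(4*s^2 + 13*s + 9)
Step 2 - add M3, M4 (parallel); result (-9)/2
Step 3 - reduce the feedback loop with forward [M1/(1-M1*M2)] and return (M3+M4); result (-2*s - 4)/(4*s^2 + 22*s + 27)
That last expression is T(s), already simplified. Scaling its denominator by 1/4 (the reciprocal of the leading coefficient) yields the monic denominator.

Answer: s^2 + 11*s/2 + 27/4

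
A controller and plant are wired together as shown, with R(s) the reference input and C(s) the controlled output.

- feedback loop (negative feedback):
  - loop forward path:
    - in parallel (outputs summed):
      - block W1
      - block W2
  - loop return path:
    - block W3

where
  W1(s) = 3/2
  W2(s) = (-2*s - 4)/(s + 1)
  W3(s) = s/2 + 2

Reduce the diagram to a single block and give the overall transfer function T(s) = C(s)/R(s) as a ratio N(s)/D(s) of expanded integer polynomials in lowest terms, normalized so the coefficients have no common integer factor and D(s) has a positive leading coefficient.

The answer is (2*s + 10)/(s^2 + 5*s + 16).

Reasoning:
(1) parallel reduction of W1, W2: (-s - 5)/(2*s + 2)
(2) collapse the loop ((W1+W2) forward, W3 return) - this is the overall T(s), already in the required normalized form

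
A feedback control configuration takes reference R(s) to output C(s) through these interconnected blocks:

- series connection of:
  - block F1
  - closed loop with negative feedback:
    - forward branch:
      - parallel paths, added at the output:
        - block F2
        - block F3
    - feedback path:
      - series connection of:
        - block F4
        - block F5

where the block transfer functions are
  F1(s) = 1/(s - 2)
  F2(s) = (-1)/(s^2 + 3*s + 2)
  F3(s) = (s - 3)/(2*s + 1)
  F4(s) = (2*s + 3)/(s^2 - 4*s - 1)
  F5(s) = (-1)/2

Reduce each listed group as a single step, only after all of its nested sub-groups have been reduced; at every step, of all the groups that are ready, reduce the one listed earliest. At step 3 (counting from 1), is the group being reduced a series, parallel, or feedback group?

Answer: feedback

Working:
Step 1. parallel reduction of F2, F3
Step 2. combine F4, F5 in series
Step 3. feedback reduction of (F2+F3), (F4*F5)
Step 4. multiply F1, [(F2+F3)/(1+(F2+F3)*(F4*F5))] (series)
So the answer for step 3 is feedback.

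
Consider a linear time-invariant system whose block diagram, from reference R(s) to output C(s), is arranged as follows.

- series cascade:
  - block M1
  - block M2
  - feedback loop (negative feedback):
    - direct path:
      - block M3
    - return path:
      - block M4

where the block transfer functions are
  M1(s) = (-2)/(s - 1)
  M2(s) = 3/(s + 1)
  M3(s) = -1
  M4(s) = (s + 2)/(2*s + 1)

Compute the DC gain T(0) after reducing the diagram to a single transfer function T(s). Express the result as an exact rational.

Step 1: collapse the loop (M3 forward, M4 return) = (-2*s - 1)/(s - 1)
Step 2: series reduction of M1, M2, [M3/(1+M3*M4)] = (12*s + 6)/(s^3 - s^2 - s + 1)
The step-2 result is T(s). Setting s = 0: T(0) = 6/1 = 6.

Answer: 6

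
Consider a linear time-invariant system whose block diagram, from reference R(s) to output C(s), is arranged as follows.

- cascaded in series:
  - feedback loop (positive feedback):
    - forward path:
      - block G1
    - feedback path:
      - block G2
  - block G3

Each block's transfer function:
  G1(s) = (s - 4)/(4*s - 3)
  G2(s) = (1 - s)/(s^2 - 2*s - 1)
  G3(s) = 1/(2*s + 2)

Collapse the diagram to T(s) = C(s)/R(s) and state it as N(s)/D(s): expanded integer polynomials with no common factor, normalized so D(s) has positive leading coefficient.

[1] apply the feedback formula to G1, G2: (s^3 - 6*s^2 + 7*s + 4)/(4*s^3 - 10*s^2 - 3*s + 7)
[2] combine [G1/(1-G1*G2)], G3 in series, giving the overall T(s)

Hence the answer: (s^3 - 6*s^2 + 7*s + 4)/(8*s^4 - 12*s^3 - 26*s^2 + 8*s + 14)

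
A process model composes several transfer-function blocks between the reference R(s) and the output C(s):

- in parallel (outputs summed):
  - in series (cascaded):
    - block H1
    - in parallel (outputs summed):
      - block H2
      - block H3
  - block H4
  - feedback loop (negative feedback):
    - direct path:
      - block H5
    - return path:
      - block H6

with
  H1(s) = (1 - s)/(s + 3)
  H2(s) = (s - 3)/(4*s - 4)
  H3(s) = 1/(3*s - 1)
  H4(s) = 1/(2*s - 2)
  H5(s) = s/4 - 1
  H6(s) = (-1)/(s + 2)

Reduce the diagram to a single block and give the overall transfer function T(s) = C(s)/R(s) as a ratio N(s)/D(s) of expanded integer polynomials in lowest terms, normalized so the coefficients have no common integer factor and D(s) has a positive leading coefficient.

The answer is (12*s^5 - 13*s^4 - 171*s^3 + 153*s^2 + 439*s - 180)/(36*s^4 + 204*s^3 + 108*s^2 - 492*s + 144).

Reasoning:
(1) reduce the parallel group H2, H3 = (3*s^2 - 6*s - 1)/(12*s^2 - 16*s + 4)
(2) reduce the series chain H1, (H2+H3) = (-3*s^2 + 6*s + 1)/(12*s^2 + 32*s - 12)
(3) close the feedback loop around H5, H6 = (s^2 - 2*s - 8)/(3*s + 12)
(4) combine (H1*(H2+H3)), H4, [H5/(1+H5*H6)] in parallel, giving the overall T(s)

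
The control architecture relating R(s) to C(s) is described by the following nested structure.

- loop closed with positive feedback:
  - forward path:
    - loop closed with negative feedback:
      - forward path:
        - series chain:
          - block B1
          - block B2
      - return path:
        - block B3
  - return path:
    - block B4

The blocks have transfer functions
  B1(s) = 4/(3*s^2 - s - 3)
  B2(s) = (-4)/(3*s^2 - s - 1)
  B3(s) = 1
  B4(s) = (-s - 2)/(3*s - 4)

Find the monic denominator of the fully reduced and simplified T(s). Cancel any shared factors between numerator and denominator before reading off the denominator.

First reduce the diagram to T(s).

(1) series reduction of B1, B2 = (-16)/(9*s^4 - 6*s^3 - 11*s^2 + 4*s + 3)
(2) collapse the loop ((B1*B2) forward, B3 return) = (-16)/(9*s^4 - 6*s^3 - 11*s^2 + 4*s - 13)
(3) collapse the loop ([(B1*B2)/(1+(B1*B2)*B3)] forward, B4 return) = (64 - 48*s)/(27*s^5 - 54*s^4 - 9*s^3 + 56*s^2 - 71*s + 20)
No further cancellation is possible in the step-3 result, so that is T(s). Its denominator becomes monic after dividing by the leading coefficient 27.

Answer: s^5 - 2*s^4 - s^3/3 + 56*s^2/27 - 71*s/27 + 20/27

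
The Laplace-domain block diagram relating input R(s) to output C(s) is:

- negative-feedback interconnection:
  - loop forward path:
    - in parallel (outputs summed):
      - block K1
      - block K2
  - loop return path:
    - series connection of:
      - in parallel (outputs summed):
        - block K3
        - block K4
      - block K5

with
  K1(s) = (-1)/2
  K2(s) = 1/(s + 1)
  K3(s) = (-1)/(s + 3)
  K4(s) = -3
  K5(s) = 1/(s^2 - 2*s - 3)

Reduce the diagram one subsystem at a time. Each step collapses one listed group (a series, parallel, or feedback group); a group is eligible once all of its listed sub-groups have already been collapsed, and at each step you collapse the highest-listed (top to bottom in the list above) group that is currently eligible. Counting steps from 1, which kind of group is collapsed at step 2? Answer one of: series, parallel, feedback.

Answer: parallel

Working:
1. add K1, K2 (parallel)
2. sum the parallel branches K3, K4
3. cascade (K3+K4), K5
4. collapse the loop ((K1+K2) forward, ((K3+K4)*K5) return)
Step 2: parallel.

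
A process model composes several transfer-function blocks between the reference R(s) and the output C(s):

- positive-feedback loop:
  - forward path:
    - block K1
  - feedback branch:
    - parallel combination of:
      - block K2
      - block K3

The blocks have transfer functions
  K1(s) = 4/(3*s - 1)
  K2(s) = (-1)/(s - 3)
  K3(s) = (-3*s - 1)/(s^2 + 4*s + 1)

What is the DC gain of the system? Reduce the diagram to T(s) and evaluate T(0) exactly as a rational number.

Step 1: add K2, K3 (parallel) -> (-4*s^2 + 4*s + 2)/(s^3 + s^2 - 11*s - 3)
Step 2: feedback reduction of K1, (K2+K3) -> (4*s^3 + 4*s^2 - 44*s - 12)/(3*s^4 + 2*s^3 - 18*s^2 - 14*s - 5)
DC gain: substitute s = 0 into T(s) from step 2: T(0) = -12/(-5) = 12/5.

Answer: 12/5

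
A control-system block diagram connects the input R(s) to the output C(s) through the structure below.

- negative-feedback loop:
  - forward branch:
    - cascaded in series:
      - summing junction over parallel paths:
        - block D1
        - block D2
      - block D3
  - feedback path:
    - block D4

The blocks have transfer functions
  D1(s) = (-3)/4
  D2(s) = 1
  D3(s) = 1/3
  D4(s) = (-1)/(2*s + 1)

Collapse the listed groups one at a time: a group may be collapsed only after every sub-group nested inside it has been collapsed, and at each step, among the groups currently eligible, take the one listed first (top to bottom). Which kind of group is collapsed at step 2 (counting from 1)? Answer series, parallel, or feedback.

1. combine D1, D2 in parallel
2. reduce the series chain (D1+D2), D3
3. reduce the feedback loop with forward ((D1+D2)*D3) and return D4
So the answer for step 2 is series.

Final answer: series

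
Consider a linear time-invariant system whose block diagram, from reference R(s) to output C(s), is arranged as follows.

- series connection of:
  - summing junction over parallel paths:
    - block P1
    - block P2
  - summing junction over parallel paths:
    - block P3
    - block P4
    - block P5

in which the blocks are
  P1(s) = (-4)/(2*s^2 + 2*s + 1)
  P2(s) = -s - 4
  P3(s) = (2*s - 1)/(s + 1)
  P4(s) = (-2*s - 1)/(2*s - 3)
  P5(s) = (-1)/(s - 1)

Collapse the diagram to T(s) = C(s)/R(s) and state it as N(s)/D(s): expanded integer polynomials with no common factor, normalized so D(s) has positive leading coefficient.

Step 1. parallel reduction of P1, P2, giving (-2*s^3 - 10*s^2 - 9*s - 8)/(2*s^2 + 2*s + 1)
Step 2. parallel reduction of P3, P4, P5, giving (2*s^3 - 15*s^2 + 14*s + 1)/(2*s^3 - 3*s^2 - 2*s + 3)
Step 3. series reduction of (P1+P2), (P3+P4+P5): this yields T(s), and no further normalization is needed

Therefore the answer is (-4*s^6 + 10*s^5 + 104*s^4 - 23*s^3 - 16*s^2 - 121*s - 8)/(4*s^5 - 2*s^4 - 8*s^3 - s^2 + 4*s + 3).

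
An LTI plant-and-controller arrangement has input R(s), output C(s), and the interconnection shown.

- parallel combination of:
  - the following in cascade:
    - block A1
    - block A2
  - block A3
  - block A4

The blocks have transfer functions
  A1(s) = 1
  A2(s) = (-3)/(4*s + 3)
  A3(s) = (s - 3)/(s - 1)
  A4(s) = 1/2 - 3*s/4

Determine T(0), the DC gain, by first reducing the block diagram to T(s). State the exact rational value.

The answer is 5/2.

Reasoning:
Step 1. combine A1, A2 in series: (-3)/(4*s + 3)
Step 2. reduce the parallel group (A1*A2), A3, A4: (-12*s^3 + 27*s^2 - 41*s - 30)/(16*s^2 - 4*s - 12)
DC gain: substitute s = 0 into T(s) from step 2: T(0) = -30/(-12) = 5/2.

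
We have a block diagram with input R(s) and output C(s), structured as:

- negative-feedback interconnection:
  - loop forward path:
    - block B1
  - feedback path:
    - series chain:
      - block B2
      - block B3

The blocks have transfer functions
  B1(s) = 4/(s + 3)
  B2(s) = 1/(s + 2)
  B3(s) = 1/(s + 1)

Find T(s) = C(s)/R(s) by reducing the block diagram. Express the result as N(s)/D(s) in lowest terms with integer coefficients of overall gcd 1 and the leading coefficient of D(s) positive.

Reducing step by step:

[1] multiply B2, B3 (series); result 1/(s^2 + 3*s + 2)
[2] close the feedback loop around B1, (B2*B3); the result is T(s) itself (integer coefficients, no common factor, positive leading denominator coefficient)

Answer: (4*s^2 + 12*s + 8)/(s^3 + 6*s^2 + 11*s + 10)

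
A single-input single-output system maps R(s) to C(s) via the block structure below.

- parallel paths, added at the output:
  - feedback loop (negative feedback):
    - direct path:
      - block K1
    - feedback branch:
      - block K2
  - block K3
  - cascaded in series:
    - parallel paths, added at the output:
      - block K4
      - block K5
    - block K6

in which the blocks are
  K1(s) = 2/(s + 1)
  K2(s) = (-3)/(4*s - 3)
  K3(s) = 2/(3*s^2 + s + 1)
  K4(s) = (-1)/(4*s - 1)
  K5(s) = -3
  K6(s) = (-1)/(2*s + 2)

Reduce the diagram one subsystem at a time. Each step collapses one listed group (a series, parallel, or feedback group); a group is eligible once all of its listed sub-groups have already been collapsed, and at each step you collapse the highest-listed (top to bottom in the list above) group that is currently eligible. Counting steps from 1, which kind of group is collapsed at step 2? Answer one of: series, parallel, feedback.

[1] feedback reduction of K1, K2
[2] combine K4, K5 in parallel
[3] combine (K4+K5), K6 in series
[4] parallel reduction of [K1/(1+K1*K2)], K3, ((K4+K5)*K6)
So the answer for step 2 is parallel.

Hence the answer: parallel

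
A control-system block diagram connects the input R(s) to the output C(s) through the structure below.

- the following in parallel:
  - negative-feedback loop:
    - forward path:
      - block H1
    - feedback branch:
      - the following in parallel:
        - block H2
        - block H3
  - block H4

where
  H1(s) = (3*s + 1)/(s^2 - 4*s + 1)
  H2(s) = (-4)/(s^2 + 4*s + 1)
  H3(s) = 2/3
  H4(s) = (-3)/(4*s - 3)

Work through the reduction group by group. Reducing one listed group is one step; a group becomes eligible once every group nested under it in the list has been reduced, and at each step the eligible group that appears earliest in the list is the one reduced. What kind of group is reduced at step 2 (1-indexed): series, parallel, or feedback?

Step 1 - reduce the parallel group H2, H3
Step 2 - collapse the loop (H1 forward, (H2+H3) return)
Step 3 - add [H1/(1+H1*(H2+H3))], H4 (parallel)
Step 2 collapses a feedback group.

Therefore the answer is feedback.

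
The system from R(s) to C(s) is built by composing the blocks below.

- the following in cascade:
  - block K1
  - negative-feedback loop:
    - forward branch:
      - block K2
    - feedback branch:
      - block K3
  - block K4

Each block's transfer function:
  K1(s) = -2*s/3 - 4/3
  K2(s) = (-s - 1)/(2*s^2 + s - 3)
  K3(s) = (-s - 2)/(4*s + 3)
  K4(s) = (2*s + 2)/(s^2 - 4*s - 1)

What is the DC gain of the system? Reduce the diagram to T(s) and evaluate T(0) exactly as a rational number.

Answer: 8/7

Working:
[1] close the feedback loop around K2, K3, giving (-4*s^2 - 7*s - 3)/(8*s^3 + 11*s^2 - 6*s - 7)
[2] cascade K1, [K2/(1+K2*K3)], K4, giving (16*s^4 + 76*s^3 + 128*s^2 + 92*s + 24)/(24*s^5 - 63*s^4 - 174*s^3 + 18*s^2 + 102*s + 21)
DC gain: substitute s = 0 into T(s) from step 2: T(0) = 24/21 = 8/7.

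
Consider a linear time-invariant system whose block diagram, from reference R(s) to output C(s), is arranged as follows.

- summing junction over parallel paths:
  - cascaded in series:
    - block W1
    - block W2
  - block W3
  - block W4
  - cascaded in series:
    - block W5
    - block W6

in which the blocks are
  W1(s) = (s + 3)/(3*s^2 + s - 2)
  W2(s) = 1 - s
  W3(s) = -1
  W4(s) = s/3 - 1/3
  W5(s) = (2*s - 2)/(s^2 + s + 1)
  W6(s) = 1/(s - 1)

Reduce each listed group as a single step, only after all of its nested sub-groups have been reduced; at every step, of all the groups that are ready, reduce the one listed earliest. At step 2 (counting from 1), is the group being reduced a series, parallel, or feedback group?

Step 1 - series reduction of W1, W2
Step 2 - series reduction of W5, W6
Step 3 - combine (W1*W2), W3, W4, (W5*W6) in parallel
So the answer for step 2 is series.

Hence the answer: series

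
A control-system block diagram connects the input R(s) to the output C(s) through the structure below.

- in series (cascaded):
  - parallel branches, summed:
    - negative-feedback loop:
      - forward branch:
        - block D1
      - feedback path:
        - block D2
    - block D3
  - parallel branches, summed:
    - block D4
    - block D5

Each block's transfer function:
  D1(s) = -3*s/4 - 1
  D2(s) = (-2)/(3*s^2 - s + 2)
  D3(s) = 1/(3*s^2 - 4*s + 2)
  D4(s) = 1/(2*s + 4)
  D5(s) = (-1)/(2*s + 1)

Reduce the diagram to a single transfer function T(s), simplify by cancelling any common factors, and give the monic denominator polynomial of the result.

The answer is s^6 + 4*s^5/3 - 5*s^4/36 + 29*s^3/18 - 3*s^2/2 + 5*s/9 + 8/9.

Reasoning:
(1) feedback reduction of D1, D2 gives (-9*s^3 - 9*s^2 - 2*s - 8)/(12*s^2 + 2*s + 16)
(2) combine [D1/(1+D1*D2)], D3 in parallel gives (-27*s^5 + 9*s^4 + 12*s^3 - 22*s^2 + 30*s)/(36*s^4 - 42*s^3 + 64*s^2 - 60*s + 32)
(3) parallel reduction of D4, D5 gives (-3)/(4*s^2 + 10*s + 4)
(4) multiply ([D1/(1+D1*D2)]+D3), (D4+D5) (series) gives (81*s^5 - 27*s^4 - 36*s^3 + 66*s^2 - 90*s)/(144*s^6 + 192*s^5 - 20*s^4 + 232*s^3 - 216*s^2 + 80*s + 128)
No further cancellation is possible in the step-4 result, so that is T(s). Its denominator becomes monic after dividing by the leading coefficient 144.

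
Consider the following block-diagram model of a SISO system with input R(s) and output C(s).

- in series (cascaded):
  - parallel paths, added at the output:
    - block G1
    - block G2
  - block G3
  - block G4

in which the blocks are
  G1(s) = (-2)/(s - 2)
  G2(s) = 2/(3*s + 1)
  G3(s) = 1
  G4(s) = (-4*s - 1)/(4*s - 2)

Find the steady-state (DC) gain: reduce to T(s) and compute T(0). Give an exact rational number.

Answer: 3/2

Working:
(1) combine G1, G2 in parallel: (-4*s - 6)/(3*s^2 - 5*s - 2)
(2) reduce the series chain (G1+G2), G3, G4: (8*s^2 + 14*s + 3)/(6*s^3 - 13*s^2 + s + 2)
DC gain: substitute s = 0 into T(s) from step 2: T(0) = 3/2.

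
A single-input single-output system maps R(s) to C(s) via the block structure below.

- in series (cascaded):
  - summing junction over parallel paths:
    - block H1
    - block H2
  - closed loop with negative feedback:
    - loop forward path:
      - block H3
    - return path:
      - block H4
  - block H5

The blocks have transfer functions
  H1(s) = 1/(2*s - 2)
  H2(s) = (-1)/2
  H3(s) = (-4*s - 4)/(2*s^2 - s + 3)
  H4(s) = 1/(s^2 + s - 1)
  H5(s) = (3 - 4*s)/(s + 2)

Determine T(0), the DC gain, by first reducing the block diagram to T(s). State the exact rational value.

The answer is 6/7.

Reasoning:
Step 1. add H1, H2 (parallel); result (2 - s)/(2*s - 2)
Step 2. feedback reduction of H3, H4; result (-4*s^3 - 8*s^2 + 4)/(2*s^4 + s^3 - 7)
Step 3. series reduction of (H1+H2), [H3/(1+H3*H4)], H5; result (-8*s^5 + 6*s^4 + 32*s^3 - 16*s^2 - 22*s + 12)/(2*s^6 + 3*s^5 - 3*s^4 - 2*s^3 - 7*s^2 - 7*s + 14)
Evaluating the step-3 result (the overall T(s)) at s = 0 gives T(0) = 12/14 = 6/7.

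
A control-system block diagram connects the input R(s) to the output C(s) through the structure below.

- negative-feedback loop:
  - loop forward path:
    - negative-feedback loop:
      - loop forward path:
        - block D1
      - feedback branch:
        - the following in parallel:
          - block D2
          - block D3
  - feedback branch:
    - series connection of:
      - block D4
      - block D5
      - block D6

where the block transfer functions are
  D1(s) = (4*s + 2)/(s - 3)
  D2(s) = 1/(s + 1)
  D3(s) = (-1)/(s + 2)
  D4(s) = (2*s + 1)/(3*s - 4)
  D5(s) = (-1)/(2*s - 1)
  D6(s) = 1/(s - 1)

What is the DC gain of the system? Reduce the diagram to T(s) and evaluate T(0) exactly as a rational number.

(1) reduce the parallel group D2, D3, giving 1/(s^2 + 3*s + 2)
(2) apply the feedback formula to D1, (D2+D3), giving (4*s^3 + 14*s^2 + 14*s + 4)/(s^3 - 3*s - 4)
(3) reduce the series chain D4, D5, D6, giving (-2*s - 1)/(6*s^3 - 17*s^2 + 15*s - 4)
(4) reduce the feedback loop with forward [D1/(1+D1*(D2+D3))] and return (D4*D5*D6), giving (24*s^6 + 16*s^5 - 94*s^4 - 20*s^3 + 86*s^2 + 4*s - 16)/(6*s^6 - 17*s^5 - 11*s^4 - 9*s^3 - 19*s^2 - 70*s + 12)
DC gain: substitute s = 0 into T(s) from step 4: T(0) = -16/12 = -4/3.

Answer: -4/3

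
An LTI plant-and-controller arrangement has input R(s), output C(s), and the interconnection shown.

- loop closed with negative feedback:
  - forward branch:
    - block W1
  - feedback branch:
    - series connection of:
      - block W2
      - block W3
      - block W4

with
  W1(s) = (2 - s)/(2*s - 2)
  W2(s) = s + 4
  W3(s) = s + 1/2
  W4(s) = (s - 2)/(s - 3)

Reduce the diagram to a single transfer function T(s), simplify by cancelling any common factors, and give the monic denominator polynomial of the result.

Step 1 - combine W2, W3, W4 in series, giving (2*s^3 + 5*s^2 - 14*s - 8)/(2*s - 6)
Step 2 - reduce the feedback loop with forward W1 and return (W2*W3*W4), giving (2*s^2 - 10*s + 12)/(2*s^4 + s^3 - 28*s^2 + 36*s + 4)
Step 2 gives the fully reduced T(s), with no common factor left to cancel. The denominator's leading coefficient is 2, so divide each of its coefficients by 2 to get the monic form.

Final answer: s^4 + s^3/2 - 14*s^2 + 18*s + 2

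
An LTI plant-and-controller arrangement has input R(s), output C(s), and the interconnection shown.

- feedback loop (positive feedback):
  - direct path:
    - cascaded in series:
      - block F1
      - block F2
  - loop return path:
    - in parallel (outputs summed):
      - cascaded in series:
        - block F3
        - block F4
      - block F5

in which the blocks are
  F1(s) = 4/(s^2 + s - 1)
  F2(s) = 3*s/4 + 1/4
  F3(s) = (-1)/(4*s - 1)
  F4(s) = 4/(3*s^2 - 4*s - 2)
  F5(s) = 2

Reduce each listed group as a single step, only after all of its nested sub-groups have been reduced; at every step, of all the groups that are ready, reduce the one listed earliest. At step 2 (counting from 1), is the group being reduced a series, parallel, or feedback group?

(1) combine F1, F2 in series
(2) reduce the series chain F3, F4
(3) sum the parallel branches (F3*F4), F5
(4) reduce the feedback loop with forward (F1*F2) and return ((F3*F4)+F5)
At step 2 the group reduced is series.

Therefore the answer is series.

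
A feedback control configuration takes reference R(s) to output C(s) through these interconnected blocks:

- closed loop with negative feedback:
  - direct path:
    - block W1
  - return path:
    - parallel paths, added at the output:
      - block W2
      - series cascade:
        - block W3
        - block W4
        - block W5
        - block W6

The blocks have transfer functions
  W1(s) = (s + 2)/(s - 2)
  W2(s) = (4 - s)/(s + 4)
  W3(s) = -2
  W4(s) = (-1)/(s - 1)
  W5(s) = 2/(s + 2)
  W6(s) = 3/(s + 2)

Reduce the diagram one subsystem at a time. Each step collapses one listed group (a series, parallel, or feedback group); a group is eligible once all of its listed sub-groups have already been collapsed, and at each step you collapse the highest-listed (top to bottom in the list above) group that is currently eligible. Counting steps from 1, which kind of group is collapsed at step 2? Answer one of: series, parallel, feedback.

[1] combine W3, W4, W5, W6 in series
[2] reduce the parallel group W2, (W3*W4*W5*W6)
[3] reduce the feedback loop with forward W1 and return (W2+(W3*W4*W5*W6))
Step 2 collapses a parallel group.

Hence the answer: parallel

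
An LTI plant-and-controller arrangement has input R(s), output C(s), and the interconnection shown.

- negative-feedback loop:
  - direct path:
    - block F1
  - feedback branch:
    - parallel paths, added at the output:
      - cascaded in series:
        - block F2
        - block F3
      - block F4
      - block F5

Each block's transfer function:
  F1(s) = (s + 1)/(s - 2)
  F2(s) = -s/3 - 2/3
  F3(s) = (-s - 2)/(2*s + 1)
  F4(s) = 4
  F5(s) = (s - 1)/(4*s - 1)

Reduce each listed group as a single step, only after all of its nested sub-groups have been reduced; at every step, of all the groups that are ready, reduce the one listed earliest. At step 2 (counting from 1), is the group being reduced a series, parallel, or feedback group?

Step 1 - multiply F2, F3 (series)
Step 2 - parallel reduction of (F2*F3), F4, F5
Step 3 - feedback reduction of F1, ((F2*F3)+F4+F5)
Step 2: parallel.

Final answer: parallel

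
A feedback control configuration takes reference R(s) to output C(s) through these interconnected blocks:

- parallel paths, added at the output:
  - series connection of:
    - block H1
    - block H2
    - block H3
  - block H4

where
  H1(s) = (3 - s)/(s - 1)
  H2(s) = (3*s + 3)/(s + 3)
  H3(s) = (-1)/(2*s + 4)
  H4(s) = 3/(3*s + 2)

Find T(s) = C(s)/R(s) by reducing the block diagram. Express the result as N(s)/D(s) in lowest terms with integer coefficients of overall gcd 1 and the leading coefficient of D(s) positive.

Step 1. multiply H1, H2, H3 (series), giving (3*s^2 - 6*s - 9)/(2*s^3 + 8*s^2 + 2*s - 12)
Step 2. combine (H1*H2*H3), H4 in parallel: this yields T(s), and no further normalization is needed

Answer: (15*s^3 + 12*s^2 - 33*s - 54)/(6*s^4 + 28*s^3 + 22*s^2 - 32*s - 24)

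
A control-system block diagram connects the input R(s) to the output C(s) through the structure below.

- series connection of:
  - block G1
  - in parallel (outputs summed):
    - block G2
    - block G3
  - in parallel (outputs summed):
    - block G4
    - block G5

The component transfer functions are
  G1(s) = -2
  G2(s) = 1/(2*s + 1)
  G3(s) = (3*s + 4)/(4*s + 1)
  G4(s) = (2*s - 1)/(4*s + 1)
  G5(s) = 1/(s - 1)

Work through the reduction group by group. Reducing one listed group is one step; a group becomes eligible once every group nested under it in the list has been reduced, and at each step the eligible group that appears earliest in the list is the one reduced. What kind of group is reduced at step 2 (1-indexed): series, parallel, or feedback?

The answer is parallel.

Reasoning:
Step 1. reduce the parallel group G2, G3
Step 2. parallel reduction of G4, G5
Step 3. series reduction of G1, (G2+G3), (G4+G5)
The group at step 2 is a parallel group.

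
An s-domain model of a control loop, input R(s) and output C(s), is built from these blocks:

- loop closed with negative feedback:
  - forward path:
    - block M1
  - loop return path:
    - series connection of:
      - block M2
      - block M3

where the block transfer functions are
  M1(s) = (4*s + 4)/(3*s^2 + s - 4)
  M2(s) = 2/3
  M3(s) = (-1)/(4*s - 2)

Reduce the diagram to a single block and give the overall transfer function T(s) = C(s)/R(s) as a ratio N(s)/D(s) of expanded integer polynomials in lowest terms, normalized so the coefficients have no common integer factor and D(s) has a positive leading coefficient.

[1] reduce the series chain M2, M3 -> (-1)/(6*s - 3)
[2] close the feedback loop around M1, (M2*M3), giving the overall T(s)

Answer: (24*s^2 + 12*s - 12)/(18*s^3 - 3*s^2 - 31*s + 8)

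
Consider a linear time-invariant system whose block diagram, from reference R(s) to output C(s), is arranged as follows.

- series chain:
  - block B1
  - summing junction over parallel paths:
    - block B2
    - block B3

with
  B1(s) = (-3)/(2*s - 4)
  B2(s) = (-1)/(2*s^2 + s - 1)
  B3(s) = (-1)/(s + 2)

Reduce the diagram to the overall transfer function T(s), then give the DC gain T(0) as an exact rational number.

Answer: 3/8

Working:
Step 1. add B2, B3 (parallel): (-2*s^2 - 2*s - 1)/(2*s^3 + 5*s^2 + s - 2)
Step 2. combine B1, (B2+B3) in series: (6*s^2 + 6*s + 3)/(4*s^4 + 2*s^3 - 18*s^2 - 8*s + 8)
The step-2 result is T(s). Setting s = 0: T(0) = 3/8.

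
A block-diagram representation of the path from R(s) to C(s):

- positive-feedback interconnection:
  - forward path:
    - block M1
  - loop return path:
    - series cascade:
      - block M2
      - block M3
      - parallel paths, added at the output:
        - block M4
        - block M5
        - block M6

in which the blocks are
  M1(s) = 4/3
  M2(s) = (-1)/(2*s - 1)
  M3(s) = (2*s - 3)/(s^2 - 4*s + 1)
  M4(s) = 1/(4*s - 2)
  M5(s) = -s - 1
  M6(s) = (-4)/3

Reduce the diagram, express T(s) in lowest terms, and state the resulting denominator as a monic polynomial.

The answer is s^4 - 19*s^3/3 + 173*s^2/36 + 32*s/9 - 31/12.

Reasoning:
[1] combine M4, M5, M6 in parallel, giving (-12*s^2 - 22*s + 17)/(12*s - 6)
[2] series reduction of M2, M3, (M4+M5+M6), giving (24*s^3 + 8*s^2 - 100*s + 51)/(24*s^4 - 120*s^3 + 126*s^2 - 48*s + 6)
[3] feedback reduction of M1, (M2*M3*(M4+M5+M6)), giving (48*s^4 - 240*s^3 + 252*s^2 - 96*s + 12)/(36*s^4 - 228*s^3 + 173*s^2 + 128*s - 93)
The result of step 3 is T(s) in lowest terms. Its denominator has leading coefficient 36; dividing the denominator through by 36 makes it monic.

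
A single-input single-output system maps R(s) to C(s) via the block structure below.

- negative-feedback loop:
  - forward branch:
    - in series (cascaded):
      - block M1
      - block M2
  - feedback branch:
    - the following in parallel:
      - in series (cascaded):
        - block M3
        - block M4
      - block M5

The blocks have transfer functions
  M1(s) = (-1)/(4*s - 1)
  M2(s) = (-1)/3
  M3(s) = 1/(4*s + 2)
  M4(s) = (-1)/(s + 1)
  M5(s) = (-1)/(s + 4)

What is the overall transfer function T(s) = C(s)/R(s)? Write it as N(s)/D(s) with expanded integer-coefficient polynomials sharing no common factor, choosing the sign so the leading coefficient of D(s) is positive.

Step 1 - multiply M1, M2 (series) = 1/(12*s - 3)
Step 2 - reduce the series chain M3, M4 = (-1)/(4*s^2 + 6*s + 2)
Step 3 - reduce the parallel group (M3*M4), M5 = (-4*s^2 - 7*s - 6)/(4*s^3 + 22*s^2 + 26*s + 8)
Step 4 - close the feedback loop around (M1*M2), ((M3*M4)+M5); the result is T(s) itself (integer coefficients, no common factor, positive leading denominator coefficient)

Final answer: (4*s^3 + 22*s^2 + 26*s + 8)/(48*s^4 + 252*s^3 + 242*s^2 + 11*s - 30)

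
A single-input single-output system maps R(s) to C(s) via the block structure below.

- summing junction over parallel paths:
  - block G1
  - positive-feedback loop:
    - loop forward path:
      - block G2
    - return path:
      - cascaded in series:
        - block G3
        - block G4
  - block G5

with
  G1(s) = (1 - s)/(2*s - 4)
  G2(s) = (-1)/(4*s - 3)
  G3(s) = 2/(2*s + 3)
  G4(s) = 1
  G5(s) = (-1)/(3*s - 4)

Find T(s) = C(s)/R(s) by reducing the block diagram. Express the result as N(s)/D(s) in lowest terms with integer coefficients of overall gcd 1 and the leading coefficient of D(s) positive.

Reducing step by step:

Step 1: multiply G3, G4 (series), giving 2/(2*s + 3)
Step 2: feedback reduction of G2, (G3*G4), giving (-2*s - 3)/(8*s^2 + 6*s - 7)
Step 3: parallel reduction of G1, [G2/(1-G2*(G3*G4))], G5, giving the overall T(s)

Answer: (-24*s^4 + 10*s^3 + 73*s^2 - 7*s - 48)/(48*s^4 - 124*s^3 - 34*s^2 + 236*s - 112)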